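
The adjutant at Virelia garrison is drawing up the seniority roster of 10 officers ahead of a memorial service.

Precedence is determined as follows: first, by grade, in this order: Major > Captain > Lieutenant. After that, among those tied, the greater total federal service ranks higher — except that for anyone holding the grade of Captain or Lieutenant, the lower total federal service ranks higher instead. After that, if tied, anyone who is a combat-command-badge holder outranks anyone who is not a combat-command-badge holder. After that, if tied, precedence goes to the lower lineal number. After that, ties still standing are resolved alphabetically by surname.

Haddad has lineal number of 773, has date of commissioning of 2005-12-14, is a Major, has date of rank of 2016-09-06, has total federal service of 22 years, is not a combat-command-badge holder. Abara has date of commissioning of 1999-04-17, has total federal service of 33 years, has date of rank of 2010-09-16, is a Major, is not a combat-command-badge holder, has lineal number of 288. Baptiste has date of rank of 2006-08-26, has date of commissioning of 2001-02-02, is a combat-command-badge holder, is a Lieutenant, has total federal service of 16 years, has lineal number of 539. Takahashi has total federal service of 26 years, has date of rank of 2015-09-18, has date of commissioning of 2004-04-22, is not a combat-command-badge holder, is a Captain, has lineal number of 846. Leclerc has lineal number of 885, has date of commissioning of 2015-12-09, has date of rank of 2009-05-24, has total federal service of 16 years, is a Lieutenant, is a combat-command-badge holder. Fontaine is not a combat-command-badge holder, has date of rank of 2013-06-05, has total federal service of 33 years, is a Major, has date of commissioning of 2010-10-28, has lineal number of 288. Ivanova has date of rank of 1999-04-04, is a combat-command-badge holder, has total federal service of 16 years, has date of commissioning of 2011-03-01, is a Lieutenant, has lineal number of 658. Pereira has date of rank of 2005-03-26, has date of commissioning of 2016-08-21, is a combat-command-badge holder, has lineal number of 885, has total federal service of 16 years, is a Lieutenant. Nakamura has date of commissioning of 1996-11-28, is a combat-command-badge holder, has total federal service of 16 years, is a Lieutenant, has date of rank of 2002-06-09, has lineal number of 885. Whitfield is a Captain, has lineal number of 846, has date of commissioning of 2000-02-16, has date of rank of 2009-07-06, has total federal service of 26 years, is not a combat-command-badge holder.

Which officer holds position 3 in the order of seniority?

Haddad

By grade: Abara, Fontaine and Haddad (Major); then Takahashi and Whitfield (Captain); then Baptiste, Ivanova, Leclerc, Nakamura and Pereira (Lieutenant).
Among Abara, Fontaine and Haddad, by total federal service (higher first): Abara and Fontaine (33 years) before Haddad (22 years).
Abara and Fontaine are each not a combat-command-badge holder, so the next rule applies.
Abara and Fontaine both have lineal number 288, so the next rule applies.
Among Abara and Fontaine, alphabetically by surname: Abara before Fontaine.
Takahashi and Whitfield both have total federal service 26 years, so the next rule applies.
Takahashi and Whitfield are each not a combat-command-badge holder, so the next rule applies.
Takahashi and Whitfield both have lineal number 846, so the next rule applies.
Among Takahashi and Whitfield, alphabetically by surname: Takahashi before Whitfield.
Baptiste, Ivanova, Leclerc, Nakamura and Pereira all have total federal service 16 years, so the next rule applies.
Baptiste, Ivanova, Leclerc, Nakamura and Pereira are each a combat-command-badge holder, so the next rule applies.
Among Baptiste, Ivanova, Leclerc, Nakamura and Pereira, by lineal number (lower first): Baptiste (539) before Ivanova (658) before Leclerc, Nakamura and Pereira (885).
Among Leclerc, Nakamura and Pereira, alphabetically by surname: Leclerc before Nakamura before Pereira.
Order: Abara, Fontaine, Haddad, Takahashi, Whitfield, Baptiste, Ivanova, Leclerc, Nakamura, Pereira.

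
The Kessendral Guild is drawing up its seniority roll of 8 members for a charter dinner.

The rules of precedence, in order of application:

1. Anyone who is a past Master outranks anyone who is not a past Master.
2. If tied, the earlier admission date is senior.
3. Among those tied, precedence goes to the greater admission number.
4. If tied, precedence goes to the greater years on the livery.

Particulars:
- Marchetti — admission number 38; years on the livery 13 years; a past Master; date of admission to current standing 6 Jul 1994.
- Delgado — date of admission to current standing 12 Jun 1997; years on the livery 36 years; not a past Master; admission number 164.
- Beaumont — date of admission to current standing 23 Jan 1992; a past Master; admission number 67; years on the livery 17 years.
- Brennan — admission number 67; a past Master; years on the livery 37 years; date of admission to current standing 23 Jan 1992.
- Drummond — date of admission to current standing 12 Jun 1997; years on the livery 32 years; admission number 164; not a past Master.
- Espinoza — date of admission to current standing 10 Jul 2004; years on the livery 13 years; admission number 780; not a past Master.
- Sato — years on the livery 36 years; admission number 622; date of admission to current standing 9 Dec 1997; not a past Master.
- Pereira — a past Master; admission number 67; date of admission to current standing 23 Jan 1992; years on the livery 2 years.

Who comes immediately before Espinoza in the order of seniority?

Sato

By the first rule: Brennan, Beaumont, Pereira and Marchetti (each a past Master); then Delgado, Drummond, Sato and Espinoza (each not a past Master).
Among Brennan, Beaumont, Pereira and Marchetti, by date of admission to current standing (earlier first): Brennan, Beaumont and Pereira (23 Jan 1992) before Marchetti (6 Jul 1994).
Brennan, Beaumont and Pereira all have admission number 67, so the next rule applies.
Among Brennan, Beaumont and Pereira, by years on the livery (higher first): Brennan (37 years) before Beaumont (17 years) before Pereira (2 years).
Among Delgado, Drummond, Sato and Espinoza, by date of admission to current standing (earlier first): Delgado and Drummond (12 Jun 1997) before Sato (9 Dec 1997) before Espinoza (10 Jul 2004).
Delgado and Drummond both have admission number 164, so the next rule applies.
Among Delgado and Drummond, by years on the livery (higher first): Delgado (36 years) before Drummond (32 years).
Order: Brennan, Beaumont, Pereira, Marchetti, Delgado, Drummond, Sato, Espinoza.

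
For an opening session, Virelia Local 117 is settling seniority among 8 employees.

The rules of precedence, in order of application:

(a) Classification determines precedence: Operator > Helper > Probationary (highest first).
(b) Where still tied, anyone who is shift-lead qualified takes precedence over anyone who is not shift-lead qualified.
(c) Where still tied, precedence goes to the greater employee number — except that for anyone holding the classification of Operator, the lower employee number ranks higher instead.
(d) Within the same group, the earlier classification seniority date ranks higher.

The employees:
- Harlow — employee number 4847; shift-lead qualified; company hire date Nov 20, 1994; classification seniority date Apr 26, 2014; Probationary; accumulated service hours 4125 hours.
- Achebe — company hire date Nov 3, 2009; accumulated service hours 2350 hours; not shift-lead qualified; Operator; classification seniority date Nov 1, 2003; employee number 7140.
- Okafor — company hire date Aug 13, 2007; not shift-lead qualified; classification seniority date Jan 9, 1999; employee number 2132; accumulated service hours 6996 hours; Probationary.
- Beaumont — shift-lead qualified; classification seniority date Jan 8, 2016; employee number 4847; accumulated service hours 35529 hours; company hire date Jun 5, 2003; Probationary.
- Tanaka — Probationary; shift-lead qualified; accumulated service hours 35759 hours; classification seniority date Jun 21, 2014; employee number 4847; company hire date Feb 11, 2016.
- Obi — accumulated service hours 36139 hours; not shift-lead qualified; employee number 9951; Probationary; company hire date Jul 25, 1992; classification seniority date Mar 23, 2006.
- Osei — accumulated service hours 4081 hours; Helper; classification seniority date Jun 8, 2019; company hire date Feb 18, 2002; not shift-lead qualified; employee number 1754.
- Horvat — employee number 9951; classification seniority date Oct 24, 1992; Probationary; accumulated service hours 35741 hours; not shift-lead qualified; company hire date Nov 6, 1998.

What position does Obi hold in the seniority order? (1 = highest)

7

By classification: Achebe (Operator); then Osei (Helper); then Harlow, Tanaka, Beaumont, Horvat, Obi and Okafor (Probationary).
Among Harlow, Tanaka, Beaumont, Horvat, Obi and Okafor, shift-lead qualified before not shift-lead qualified: Harlow, Tanaka and Beaumont (shift-lead qualified) before Horvat, Obi and Okafor (not shift-lead qualified).
Harlow, Tanaka and Beaumont all have employee number 4847, so the next rule applies.
Among Harlow, Tanaka and Beaumont, by classification seniority date (earlier first): Harlow (Apr 26, 2014) before Tanaka (Jun 21, 2014) before Beaumont (Jan 8, 2016).
Among Horvat, Obi and Okafor, by employee number (higher first): Horvat and Obi (9951) before Okafor (2132).
Among Horvat and Obi, by classification seniority date (earlier first): Horvat (Oct 24, 1992) before Obi (Mar 23, 2006).
Order: Achebe, Osei, Harlow, Tanaka, Beaumont, Horvat, Obi, Okafor. So position 7.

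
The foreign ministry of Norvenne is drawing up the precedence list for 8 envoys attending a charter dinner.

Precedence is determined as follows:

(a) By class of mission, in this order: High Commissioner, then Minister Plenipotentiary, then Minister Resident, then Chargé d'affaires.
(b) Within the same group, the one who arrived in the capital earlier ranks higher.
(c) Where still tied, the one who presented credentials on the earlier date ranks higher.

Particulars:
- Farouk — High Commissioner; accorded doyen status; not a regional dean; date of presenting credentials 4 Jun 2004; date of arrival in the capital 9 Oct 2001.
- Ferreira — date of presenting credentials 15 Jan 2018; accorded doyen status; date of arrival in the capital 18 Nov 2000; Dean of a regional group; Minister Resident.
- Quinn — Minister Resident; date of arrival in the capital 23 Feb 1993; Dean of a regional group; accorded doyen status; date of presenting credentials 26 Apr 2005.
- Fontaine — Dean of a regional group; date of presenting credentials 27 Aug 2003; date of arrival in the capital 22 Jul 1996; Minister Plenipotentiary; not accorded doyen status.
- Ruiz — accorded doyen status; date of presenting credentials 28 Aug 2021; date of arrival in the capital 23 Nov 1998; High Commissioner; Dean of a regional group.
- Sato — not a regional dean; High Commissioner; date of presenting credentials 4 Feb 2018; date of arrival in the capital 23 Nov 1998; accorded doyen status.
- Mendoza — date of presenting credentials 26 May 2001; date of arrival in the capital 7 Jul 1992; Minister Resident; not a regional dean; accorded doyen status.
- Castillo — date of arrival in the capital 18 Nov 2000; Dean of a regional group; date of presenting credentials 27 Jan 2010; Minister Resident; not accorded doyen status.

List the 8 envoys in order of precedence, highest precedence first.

By class of mission: Sato, Ruiz and Farouk (High Commissioner); then Fontaine (Minister Plenipotentiary); then Mendoza, Quinn, Castillo and Ferreira (Minister Resident).
Among Sato, Ruiz and Farouk, by date of arrival in the capital (earlier first): Sato and Ruiz (23 Nov 1998) before Farouk (9 Oct 2001).
Among Sato and Ruiz, by date of presenting credentials (earlier first): Sato (4 Feb 2018) before Ruiz (28 Aug 2021).
Among Mendoza, Quinn, Castillo and Ferreira, by date of arrival in the capital (earlier first): Mendoza (7 Jul 1992) before Quinn (23 Feb 1993) before Castillo and Ferreira (18 Nov 2000).
Among Castillo and Ferreira, by date of presenting credentials (earlier first): Castillo (27 Jan 2010) before Ferreira (15 Jan 2018).
Full order: Sato, Ruiz, Farouk, Fontaine, Mendoza, Quinn, Castillo, Ferreira.

Sato, Ruiz, Farouk, Fontaine, Mendoza, Quinn, Castillo, Ferreira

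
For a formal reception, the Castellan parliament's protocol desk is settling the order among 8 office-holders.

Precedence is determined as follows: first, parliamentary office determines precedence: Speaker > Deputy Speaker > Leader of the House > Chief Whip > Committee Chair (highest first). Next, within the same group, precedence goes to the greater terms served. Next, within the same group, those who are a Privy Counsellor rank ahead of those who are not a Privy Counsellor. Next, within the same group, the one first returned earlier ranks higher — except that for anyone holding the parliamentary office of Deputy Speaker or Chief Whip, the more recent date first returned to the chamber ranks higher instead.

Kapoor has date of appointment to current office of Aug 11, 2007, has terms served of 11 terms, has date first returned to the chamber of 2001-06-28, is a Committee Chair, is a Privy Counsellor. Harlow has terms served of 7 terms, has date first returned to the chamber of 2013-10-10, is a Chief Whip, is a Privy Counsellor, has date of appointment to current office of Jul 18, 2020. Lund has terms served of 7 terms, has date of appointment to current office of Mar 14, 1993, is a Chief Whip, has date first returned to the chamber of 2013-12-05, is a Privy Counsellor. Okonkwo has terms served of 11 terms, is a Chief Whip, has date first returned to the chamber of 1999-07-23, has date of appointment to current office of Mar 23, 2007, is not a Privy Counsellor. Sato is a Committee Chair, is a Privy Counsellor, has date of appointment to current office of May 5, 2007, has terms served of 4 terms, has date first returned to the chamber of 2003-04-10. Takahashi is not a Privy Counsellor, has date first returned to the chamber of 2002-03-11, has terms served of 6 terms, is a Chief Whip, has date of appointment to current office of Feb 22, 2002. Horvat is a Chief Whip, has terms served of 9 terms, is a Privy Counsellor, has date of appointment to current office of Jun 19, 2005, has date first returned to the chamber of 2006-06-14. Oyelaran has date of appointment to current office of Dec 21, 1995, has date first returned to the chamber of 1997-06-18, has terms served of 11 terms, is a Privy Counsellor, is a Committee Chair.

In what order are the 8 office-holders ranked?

By parliamentary office: Okonkwo, Horvat, Lund, Harlow and Takahashi (Chief Whip); then Oyelaran, Kapoor and Sato (Committee Chair).
Among Okonkwo, Horvat, Lund, Harlow and Takahashi, by terms served (higher first): Okonkwo (11 terms) before Horvat (9 terms) before Lund and Harlow (7 terms) before Takahashi (6 terms).
Lund and Harlow are each a Privy Counsellor, so the next rule applies.
Among Lund and Harlow, by date first returned to the chamber (later first) (reversed rule for this group): Lund (2013-12-05) before Harlow (2013-10-10).
Among Oyelaran, Kapoor and Sato, by terms served (higher first): Oyelaran and Kapoor (11 terms) before Sato (4 terms).
Oyelaran and Kapoor are each a Privy Counsellor, so the next rule applies.
Among Oyelaran and Kapoor, by date first returned to the chamber (earlier first): Oyelaran (1997-06-18) before Kapoor (2001-06-28).
Full order: Okonkwo, Horvat, Lund, Harlow, Takahashi, Oyelaran, Kapoor, Sato.

Okonkwo, Horvat, Lund, Harlow, Takahashi, Oyelaran, Kapoor, Sato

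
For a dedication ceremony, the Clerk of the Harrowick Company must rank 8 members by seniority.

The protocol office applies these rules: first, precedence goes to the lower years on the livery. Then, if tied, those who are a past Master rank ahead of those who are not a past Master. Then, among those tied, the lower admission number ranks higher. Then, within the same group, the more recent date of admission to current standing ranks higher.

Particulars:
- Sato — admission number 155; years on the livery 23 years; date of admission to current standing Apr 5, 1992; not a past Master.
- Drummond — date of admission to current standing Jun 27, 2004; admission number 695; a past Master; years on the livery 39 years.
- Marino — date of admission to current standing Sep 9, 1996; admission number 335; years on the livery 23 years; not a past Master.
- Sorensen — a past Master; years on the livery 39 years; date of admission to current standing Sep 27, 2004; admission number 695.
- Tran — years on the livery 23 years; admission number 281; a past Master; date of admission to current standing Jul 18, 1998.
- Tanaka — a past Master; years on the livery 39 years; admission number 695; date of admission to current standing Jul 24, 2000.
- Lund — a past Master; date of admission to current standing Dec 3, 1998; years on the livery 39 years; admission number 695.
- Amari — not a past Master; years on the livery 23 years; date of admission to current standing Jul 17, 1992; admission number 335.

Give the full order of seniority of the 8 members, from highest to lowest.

Tran, Sato, Marino, Amari, Sorensen, Drummond, Tanaka, Lund

By years on the livery (lower first): Tran, Sato, Marino and Amari (each 23 years); then Sorensen, Drummond, Tanaka and Lund (each 39 years).
Among Tran, Sato, Marino and Amari, a past Master before not a past Master: Tran (a past Master) before Sato, Marino and Amari (not a past Master).
Among Sato, Marino and Amari, by admission number (lower first): Sato (155) before Marino and Amari (335).
Among Marino and Amari, by date of admission to current standing (later first): Marino (Sep 9, 1996) before Amari (Jul 17, 1992).
Sorensen, Drummond, Tanaka and Lund are each a past Master, so the next rule applies.
Sorensen, Drummond, Tanaka and Lund all have admission number 695, so the next rule applies.
Among Sorensen, Drummond, Tanaka and Lund, by date of admission to current standing (later first): Sorensen (Sep 27, 2004) before Drummond (Jun 27, 2004) before Tanaka (Jul 24, 2000) before Lund (Dec 3, 1998).
Full order: Tran, Sato, Marino, Amari, Sorensen, Drummond, Tanaka, Lund.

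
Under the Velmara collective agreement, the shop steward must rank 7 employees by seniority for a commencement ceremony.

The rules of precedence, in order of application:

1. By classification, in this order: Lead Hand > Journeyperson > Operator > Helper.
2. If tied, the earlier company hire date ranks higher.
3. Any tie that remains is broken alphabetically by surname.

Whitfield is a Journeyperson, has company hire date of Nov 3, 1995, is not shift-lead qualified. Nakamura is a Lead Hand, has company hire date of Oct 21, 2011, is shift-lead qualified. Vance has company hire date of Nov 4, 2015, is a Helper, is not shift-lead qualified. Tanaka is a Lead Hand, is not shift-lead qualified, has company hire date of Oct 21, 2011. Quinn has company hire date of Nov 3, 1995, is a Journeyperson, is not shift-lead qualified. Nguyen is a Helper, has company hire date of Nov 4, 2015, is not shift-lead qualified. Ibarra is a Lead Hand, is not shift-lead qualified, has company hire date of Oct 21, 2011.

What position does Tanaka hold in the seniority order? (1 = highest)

By classification: Ibarra, Nakamura and Tanaka (Lead Hand); then Quinn and Whitfield (Journeyperson); then Nguyen and Vance (Helper).
Ibarra, Nakamura and Tanaka all have company hire date Oct 21, 2011, so the next rule applies.
Among Ibarra, Nakamura and Tanaka, alphabetically by surname: Ibarra before Nakamura before Tanaka.
Quinn and Whitfield both have company hire date Nov 3, 1995, so the next rule applies.
Among Quinn and Whitfield, alphabetically by surname: Quinn before Whitfield.
Nguyen and Vance both have company hire date Nov 4, 2015, so the next rule applies.
Among Nguyen and Vance, alphabetically by surname: Nguyen before Vance.
Order: Ibarra, Nakamura, Tanaka, Quinn, Whitfield, Nguyen, Vance. So position 3.

3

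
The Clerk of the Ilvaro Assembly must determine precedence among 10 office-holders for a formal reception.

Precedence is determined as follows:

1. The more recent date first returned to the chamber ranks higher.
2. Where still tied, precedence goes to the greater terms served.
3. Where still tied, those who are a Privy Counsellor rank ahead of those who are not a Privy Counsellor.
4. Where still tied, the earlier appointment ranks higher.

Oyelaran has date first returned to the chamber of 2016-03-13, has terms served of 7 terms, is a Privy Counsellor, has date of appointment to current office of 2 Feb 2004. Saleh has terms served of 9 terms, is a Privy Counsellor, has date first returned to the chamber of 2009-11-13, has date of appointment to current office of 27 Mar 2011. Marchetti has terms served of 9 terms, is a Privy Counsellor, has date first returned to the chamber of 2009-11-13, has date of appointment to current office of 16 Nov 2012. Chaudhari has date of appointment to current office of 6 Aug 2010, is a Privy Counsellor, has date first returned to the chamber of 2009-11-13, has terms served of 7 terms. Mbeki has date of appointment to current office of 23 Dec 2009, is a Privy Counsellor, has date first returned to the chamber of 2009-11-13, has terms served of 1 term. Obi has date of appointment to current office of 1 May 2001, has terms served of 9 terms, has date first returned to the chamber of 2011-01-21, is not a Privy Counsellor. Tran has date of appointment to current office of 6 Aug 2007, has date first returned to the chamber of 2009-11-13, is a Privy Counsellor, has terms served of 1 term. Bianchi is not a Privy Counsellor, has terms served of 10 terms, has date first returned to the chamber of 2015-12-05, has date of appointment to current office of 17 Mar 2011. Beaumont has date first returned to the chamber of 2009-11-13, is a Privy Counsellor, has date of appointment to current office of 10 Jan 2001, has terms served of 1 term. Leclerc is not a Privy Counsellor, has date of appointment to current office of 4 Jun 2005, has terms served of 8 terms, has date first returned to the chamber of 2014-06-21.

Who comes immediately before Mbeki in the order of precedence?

By date first returned to the chamber (later first): Oyelaran (2016-03-13); then Bianchi (2015-12-05); then Leclerc (2014-06-21); then Obi (2011-01-21); then Saleh, Marchetti, Chaudhari, Beaumont, Tran and Mbeki (each 2009-11-13).
Among Saleh, Marchetti, Chaudhari, Beaumont, Tran and Mbeki, by terms served (higher first): Saleh and Marchetti (9 terms) before Chaudhari (7 terms) before Beaumont, Tran and Mbeki (1 term).
Saleh and Marchetti are each a Privy Counsellor, so the next rule applies.
Among Saleh and Marchetti, by date of appointment to current office (earlier first): Saleh (27 Mar 2011) before Marchetti (16 Nov 2012).
Beaumont, Tran and Mbeki are each a Privy Counsellor, so the next rule applies.
Among Beaumont, Tran and Mbeki, by date of appointment to current office (earlier first): Beaumont (10 Jan 2001) before Tran (6 Aug 2007) before Mbeki (23 Dec 2009).
Order: Oyelaran, Bianchi, Leclerc, Obi, Saleh, Marchetti, Chaudhari, Beaumont, Tran, Mbeki.

Tran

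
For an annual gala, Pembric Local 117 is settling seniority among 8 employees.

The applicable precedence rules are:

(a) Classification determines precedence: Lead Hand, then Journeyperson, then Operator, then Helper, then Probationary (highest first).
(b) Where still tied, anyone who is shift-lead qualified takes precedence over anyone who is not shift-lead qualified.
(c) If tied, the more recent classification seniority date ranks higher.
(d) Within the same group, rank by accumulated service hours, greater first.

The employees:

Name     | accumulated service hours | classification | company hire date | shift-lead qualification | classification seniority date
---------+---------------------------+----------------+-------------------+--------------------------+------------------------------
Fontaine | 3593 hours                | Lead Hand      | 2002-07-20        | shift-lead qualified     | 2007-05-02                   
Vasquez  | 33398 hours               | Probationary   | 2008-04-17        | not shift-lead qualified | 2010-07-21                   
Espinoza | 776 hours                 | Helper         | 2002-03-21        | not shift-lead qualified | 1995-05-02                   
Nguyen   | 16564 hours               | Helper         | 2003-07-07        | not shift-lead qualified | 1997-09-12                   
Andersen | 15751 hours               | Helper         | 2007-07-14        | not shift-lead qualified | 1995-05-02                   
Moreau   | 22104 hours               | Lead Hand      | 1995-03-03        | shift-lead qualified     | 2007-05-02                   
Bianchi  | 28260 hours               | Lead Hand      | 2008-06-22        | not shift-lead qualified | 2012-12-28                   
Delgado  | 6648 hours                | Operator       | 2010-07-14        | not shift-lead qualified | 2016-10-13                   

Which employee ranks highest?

By classification: Moreau, Fontaine and Bianchi (Lead Hand); then Delgado (Operator); then Nguyen, Andersen and Espinoza (Helper); then Vasquez (Probationary).
Among Moreau, Fontaine and Bianchi, shift-lead qualified before not shift-lead qualified: Moreau and Fontaine (shift-lead qualified) before Bianchi (not shift-lead qualified).
Moreau and Fontaine both have classification seniority date 2007-05-02, so the next rule applies.
Among Moreau and Fontaine, by accumulated service hours (higher first): Moreau (22104 hours) before Fontaine (3593 hours).
Nguyen, Andersen and Espinoza are each not shift-lead qualified, so the next rule applies.
Among Nguyen, Andersen and Espinoza, by classification seniority date (later first): Nguyen (1997-09-12) before Andersen and Espinoza (1995-05-02).
Among Andersen and Espinoza, by accumulated service hours (higher first): Andersen (15751 hours) before Espinoza (776 hours).
Order: Moreau, Fontaine, Bianchi, Delgado, Nguyen, Andersen, Espinoza, Vasquez.

Moreau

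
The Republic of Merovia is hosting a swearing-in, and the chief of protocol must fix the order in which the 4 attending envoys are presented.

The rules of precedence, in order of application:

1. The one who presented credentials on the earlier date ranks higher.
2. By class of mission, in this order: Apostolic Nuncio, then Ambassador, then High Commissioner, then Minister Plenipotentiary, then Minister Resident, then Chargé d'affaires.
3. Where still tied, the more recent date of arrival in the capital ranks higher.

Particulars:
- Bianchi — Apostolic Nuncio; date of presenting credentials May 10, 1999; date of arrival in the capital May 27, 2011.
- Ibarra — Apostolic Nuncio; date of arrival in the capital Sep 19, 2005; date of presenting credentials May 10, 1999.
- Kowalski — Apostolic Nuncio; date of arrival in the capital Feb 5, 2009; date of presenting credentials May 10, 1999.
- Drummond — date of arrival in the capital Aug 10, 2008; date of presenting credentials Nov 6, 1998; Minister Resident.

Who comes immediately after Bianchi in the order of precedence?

Kowalski

By date of presenting credentials (earlier first): Drummond (Nov 6, 1998); then Bianchi, Kowalski and Ibarra (each May 10, 1999).
Bianchi, Kowalski and Ibarra are each Apostolic Nuncio, so the next rule applies.
Among Bianchi, Kowalski and Ibarra, by date of arrival in the capital (later first): Bianchi (May 27, 2011) before Kowalski (Feb 5, 2009) before Ibarra (Sep 19, 2005).
Order: Drummond, Bianchi, Kowalski, Ibarra.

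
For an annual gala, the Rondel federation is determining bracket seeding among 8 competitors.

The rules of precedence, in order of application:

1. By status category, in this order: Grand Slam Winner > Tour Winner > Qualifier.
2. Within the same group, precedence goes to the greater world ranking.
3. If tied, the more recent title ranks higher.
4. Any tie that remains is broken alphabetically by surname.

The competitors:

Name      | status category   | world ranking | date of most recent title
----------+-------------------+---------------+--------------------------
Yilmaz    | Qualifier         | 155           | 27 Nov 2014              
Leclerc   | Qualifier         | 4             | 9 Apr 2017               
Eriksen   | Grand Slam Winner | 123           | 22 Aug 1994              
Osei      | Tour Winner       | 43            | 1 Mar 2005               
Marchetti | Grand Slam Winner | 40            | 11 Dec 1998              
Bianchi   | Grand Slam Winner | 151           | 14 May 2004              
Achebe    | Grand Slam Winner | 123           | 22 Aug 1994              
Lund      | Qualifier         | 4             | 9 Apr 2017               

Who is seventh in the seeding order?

By status category: Bianchi, Achebe, Eriksen and Marchetti (Grand Slam Winner); then Osei (Tour Winner); then Yilmaz, Leclerc and Lund (Qualifier).
Among Bianchi, Achebe, Eriksen and Marchetti, by world ranking (higher first): Bianchi (151) before Achebe and Eriksen (123) before Marchetti (40).
Achebe and Eriksen both have date of most recent title 22 Aug 1994, so the next rule applies.
Among Achebe and Eriksen, alphabetically by surname: Achebe before Eriksen.
Among Yilmaz, Leclerc and Lund, by world ranking (higher first): Yilmaz (155) before Leclerc and Lund (4).
Leclerc and Lund both have date of most recent title 9 Apr 2017, so the next rule applies.
Among Leclerc and Lund, alphabetically by surname: Leclerc before Lund.
Order: Bianchi, Achebe, Eriksen, Marchetti, Osei, Yilmaz, Leclerc, Lund.

Leclerc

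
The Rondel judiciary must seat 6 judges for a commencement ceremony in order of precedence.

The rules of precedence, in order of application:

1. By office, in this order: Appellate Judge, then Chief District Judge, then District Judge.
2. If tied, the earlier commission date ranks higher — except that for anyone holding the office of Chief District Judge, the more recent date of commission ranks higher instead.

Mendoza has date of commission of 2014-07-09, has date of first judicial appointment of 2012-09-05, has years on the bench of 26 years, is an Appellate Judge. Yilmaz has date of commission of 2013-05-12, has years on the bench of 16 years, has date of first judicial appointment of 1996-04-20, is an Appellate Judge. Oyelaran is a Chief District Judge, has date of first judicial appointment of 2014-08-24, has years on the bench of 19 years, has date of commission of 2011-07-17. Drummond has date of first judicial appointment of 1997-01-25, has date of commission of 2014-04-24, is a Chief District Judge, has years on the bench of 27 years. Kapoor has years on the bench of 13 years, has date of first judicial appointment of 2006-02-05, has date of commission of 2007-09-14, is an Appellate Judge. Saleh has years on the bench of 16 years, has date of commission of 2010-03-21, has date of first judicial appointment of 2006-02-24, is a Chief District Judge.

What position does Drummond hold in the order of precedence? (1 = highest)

By office: Kapoor, Yilmaz and Mendoza (Appellate Judge); then Drummond, Oyelaran and Saleh (Chief District Judge).
Among Kapoor, Yilmaz and Mendoza, by date of commission (earlier first): Kapoor (2007-09-14) before Yilmaz (2013-05-12) before Mendoza (2014-07-09).
Among Drummond, Oyelaran and Saleh, by date of commission (later first) (reversed rule for this group): Drummond (2014-04-24) before Oyelaran (2011-07-17) before Saleh (2010-03-21).
Order: Kapoor, Yilmaz, Mendoza, Drummond, Oyelaran, Saleh. So position 4.

4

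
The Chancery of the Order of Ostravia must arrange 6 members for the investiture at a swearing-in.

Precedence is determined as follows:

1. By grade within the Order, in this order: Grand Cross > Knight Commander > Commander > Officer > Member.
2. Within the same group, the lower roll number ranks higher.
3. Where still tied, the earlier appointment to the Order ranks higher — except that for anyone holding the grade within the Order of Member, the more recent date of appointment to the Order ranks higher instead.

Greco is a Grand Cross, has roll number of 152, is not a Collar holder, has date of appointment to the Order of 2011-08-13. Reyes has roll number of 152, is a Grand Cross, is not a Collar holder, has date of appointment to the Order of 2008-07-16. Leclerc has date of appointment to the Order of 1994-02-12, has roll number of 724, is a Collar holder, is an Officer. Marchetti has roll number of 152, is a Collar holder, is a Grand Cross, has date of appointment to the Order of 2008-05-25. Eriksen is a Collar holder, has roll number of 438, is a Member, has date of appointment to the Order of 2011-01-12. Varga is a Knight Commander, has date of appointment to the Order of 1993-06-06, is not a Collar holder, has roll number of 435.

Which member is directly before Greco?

By grade within the Order: Marchetti, Reyes and Greco (Grand Cross); then Varga (Knight Commander); then Leclerc (Officer); then Eriksen (Member).
Marchetti, Reyes and Greco all have roll number 152, so the next rule applies.
Among Marchetti, Reyes and Greco, by date of appointment to the Order (earlier first): Marchetti (2008-05-25) before Reyes (2008-07-16) before Greco (2011-08-13).
Order: Marchetti, Reyes, Greco, Varga, Leclerc, Eriksen.

Reyes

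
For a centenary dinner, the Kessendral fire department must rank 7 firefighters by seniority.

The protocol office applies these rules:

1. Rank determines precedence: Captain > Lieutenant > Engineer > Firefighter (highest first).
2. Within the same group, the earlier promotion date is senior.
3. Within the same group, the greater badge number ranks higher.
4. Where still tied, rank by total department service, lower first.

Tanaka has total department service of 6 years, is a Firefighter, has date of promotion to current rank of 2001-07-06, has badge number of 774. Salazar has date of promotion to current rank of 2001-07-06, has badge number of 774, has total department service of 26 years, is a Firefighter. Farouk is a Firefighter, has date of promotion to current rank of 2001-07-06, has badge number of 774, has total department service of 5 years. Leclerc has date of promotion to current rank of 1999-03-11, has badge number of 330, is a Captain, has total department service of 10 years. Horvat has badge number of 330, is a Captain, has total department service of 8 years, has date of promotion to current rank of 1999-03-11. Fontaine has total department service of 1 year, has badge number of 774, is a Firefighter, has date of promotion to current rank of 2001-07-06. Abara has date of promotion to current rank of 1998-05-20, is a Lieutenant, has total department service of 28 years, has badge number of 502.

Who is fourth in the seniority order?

By rank: Horvat and Leclerc (Captain); then Abara (Lieutenant); then Fontaine, Farouk, Tanaka and Salazar (Firefighter).
Horvat and Leclerc both have date of promotion to current rank 1999-03-11, so the next rule applies.
Horvat and Leclerc both have badge number 330, so the next rule applies.
Among Horvat and Leclerc, by total department service (lower first): Horvat (8 years) before Leclerc (10 years).
Fontaine, Farouk, Tanaka and Salazar all have date of promotion to current rank 2001-07-06, so the next rule applies.
Fontaine, Farouk, Tanaka and Salazar all have badge number 774, so the next rule applies.
Among Fontaine, Farouk, Tanaka and Salazar, by total department service (lower first): Fontaine (1 year) before Farouk (5 years) before Tanaka (6 years) before Salazar (26 years).
Order: Horvat, Leclerc, Abara, Fontaine, Farouk, Tanaka, Salazar.

Fontaine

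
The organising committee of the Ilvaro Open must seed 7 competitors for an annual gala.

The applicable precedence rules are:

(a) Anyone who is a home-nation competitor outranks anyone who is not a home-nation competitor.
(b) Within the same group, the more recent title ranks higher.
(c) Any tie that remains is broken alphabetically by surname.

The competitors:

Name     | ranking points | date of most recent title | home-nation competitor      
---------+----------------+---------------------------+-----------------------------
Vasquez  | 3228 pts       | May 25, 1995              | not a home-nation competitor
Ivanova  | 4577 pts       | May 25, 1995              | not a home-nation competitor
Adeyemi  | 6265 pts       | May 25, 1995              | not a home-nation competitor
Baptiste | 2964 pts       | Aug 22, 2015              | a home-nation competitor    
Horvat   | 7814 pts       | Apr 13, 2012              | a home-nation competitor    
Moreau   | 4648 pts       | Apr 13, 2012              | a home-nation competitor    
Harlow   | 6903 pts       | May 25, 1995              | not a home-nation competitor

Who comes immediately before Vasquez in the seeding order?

By the first rule: Baptiste, Horvat and Moreau (each a home-nation competitor); then Adeyemi, Harlow, Ivanova and Vasquez (each not a home-nation competitor).
Among Baptiste, Horvat and Moreau, by date of most recent title (later first): Baptiste (Aug 22, 2015) before Horvat and Moreau (Apr 13, 2012).
Among Horvat and Moreau, alphabetically by surname: Horvat before Moreau.
Adeyemi, Harlow, Ivanova and Vasquez all have date of most recent title May 25, 1995, so the next rule applies.
Among Adeyemi, Harlow, Ivanova and Vasquez, alphabetically by surname: Adeyemi before Harlow before Ivanova before Vasquez.
Order: Baptiste, Horvat, Moreau, Adeyemi, Harlow, Ivanova, Vasquez.

Ivanova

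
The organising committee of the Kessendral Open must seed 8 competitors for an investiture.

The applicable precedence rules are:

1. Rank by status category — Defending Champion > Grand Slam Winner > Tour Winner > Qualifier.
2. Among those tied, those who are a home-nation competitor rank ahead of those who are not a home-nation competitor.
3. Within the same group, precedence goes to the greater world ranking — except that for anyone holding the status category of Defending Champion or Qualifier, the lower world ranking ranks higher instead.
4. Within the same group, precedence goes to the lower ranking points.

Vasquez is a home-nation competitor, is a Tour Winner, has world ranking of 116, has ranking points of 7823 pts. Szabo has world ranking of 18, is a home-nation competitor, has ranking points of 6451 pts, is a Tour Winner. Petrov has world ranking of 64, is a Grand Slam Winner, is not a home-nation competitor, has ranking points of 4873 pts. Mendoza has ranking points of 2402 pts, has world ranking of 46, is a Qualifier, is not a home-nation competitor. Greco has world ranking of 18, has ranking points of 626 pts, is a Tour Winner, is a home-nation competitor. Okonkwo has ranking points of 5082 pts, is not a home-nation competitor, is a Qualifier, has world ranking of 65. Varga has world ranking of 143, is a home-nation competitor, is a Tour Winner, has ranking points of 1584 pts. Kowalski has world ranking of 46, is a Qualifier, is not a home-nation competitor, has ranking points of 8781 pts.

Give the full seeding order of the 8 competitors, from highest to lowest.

Petrov, Varga, Vasquez, Greco, Szabo, Mendoza, Kowalski, Okonkwo

By status category: Petrov (Grand Slam Winner); then Varga, Vasquez, Greco and Szabo (Tour Winner); then Mendoza, Kowalski and Okonkwo (Qualifier).
Varga, Vasquez, Greco and Szabo are each a home-nation competitor, so the next rule applies.
Among Varga, Vasquez, Greco and Szabo, by world ranking (higher first): Varga (143) before Vasquez (116) before Greco and Szabo (18).
Among Greco and Szabo, by ranking points (lower first): Greco (626 pts) before Szabo (6451 pts).
Mendoza, Kowalski and Okonkwo are each not a home-nation competitor, so the next rule applies.
Among Mendoza, Kowalski and Okonkwo, by world ranking (lower first) (reversed rule for this group): Mendoza and Kowalski (46) before Okonkwo (65).
Among Mendoza and Kowalski, by ranking points (lower first): Mendoza (2402 pts) before Kowalski (8781 pts).
Full order: Petrov, Varga, Vasquez, Greco, Szabo, Mendoza, Kowalski, Okonkwo.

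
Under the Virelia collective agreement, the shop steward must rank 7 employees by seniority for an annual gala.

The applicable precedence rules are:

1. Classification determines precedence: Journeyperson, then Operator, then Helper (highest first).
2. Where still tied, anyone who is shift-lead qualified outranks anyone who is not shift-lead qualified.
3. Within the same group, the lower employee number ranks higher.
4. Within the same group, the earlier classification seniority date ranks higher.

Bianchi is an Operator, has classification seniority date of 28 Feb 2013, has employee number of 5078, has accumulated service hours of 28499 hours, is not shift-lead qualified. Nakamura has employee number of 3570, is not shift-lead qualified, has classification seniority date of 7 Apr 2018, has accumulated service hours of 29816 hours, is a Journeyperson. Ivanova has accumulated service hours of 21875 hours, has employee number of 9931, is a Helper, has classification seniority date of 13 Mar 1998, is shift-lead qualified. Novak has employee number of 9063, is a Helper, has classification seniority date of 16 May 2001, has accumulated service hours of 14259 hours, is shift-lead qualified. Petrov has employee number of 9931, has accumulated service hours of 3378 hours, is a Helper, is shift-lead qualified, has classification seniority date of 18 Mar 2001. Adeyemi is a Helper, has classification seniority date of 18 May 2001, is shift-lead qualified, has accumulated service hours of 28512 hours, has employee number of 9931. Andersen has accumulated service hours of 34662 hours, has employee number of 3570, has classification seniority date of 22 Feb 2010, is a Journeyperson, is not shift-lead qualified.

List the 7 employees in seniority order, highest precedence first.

By classification: Andersen and Nakamura (Journeyperson); then Bianchi (Operator); then Novak, Ivanova, Petrov and Adeyemi (Helper).
Andersen and Nakamura are each not shift-lead qualified, so the next rule applies.
Andersen and Nakamura both have employee number 3570, so the next rule applies.
Among Andersen and Nakamura, by classification seniority date (earlier first): Andersen (22 Feb 2010) before Nakamura (7 Apr 2018).
Novak, Ivanova, Petrov and Adeyemi are each shift-lead qualified, so the next rule applies.
Among Novak, Ivanova, Petrov and Adeyemi, by employee number (lower first): Novak (9063) before Ivanova, Petrov and Adeyemi (9931).
Among Ivanova, Petrov and Adeyemi, by classification seniority date (earlier first): Ivanova (13 Mar 1998) before Petrov (18 Mar 2001) before Adeyemi (18 May 2001).
Full order: Andersen, Nakamura, Bianchi, Novak, Ivanova, Petrov, Adeyemi.

Andersen, Nakamura, Bianchi, Novak, Ivanova, Petrov, Adeyemi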